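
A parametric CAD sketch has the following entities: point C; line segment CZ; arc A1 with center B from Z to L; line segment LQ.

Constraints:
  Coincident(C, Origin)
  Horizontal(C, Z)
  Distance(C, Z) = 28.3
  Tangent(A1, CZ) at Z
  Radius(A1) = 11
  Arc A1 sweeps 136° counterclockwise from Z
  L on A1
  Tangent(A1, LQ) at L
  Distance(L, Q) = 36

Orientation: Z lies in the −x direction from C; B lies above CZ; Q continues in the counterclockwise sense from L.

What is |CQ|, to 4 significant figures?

64.00

C is at the origin; C and Z share the same y with |CZ| = 28.3 and Z on the −x side, so Z = (-28.30, 0.000). A1 meets CZ tangentially, so BZ is at right angles to CZ, so B = Z + (0, 11) = (-28.30, 11.00). On A1, Z sits at bearing -90° from B; a 136° counterclockwise sweep puts L at bearing 46°, so L = B + 11.0·(cos 46°, sin 46°) = (-20.66, 18.91). The tangent condition forces BL to be normal to LQ, so LQ runs along (−sin 46°, cos 46°); with |LQ| = 36.0, Q = (-46.55, 43.92). Then |CQ| = |Q − C| = 64.00.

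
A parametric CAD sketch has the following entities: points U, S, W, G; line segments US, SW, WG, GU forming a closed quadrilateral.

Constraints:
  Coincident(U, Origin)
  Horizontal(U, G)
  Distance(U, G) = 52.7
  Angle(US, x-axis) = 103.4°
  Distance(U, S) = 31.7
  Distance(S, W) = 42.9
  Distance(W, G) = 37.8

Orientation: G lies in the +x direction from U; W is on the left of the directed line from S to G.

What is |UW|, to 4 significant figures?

48.88

U is at the origin; UG is horizontal with |UG| = 52.7 and G in +x, so G = (52.7, 0). US runs at 103.4° with |US| = 31.7, so S = (-7.346, 30.84). W is determined by |SW| = 42.9 and |WG| = 37.8 together: it lies at the intersection of circle(S, 42.9) and circle(G, 37.8). With |SG| = 67.50, the foot of the radical line on SG is 36.80 from S and the perpendicular offset is √(42.9² − 36.80²) = 22.05. Taking the left-of-SG solution: W = (35.46, 33.64).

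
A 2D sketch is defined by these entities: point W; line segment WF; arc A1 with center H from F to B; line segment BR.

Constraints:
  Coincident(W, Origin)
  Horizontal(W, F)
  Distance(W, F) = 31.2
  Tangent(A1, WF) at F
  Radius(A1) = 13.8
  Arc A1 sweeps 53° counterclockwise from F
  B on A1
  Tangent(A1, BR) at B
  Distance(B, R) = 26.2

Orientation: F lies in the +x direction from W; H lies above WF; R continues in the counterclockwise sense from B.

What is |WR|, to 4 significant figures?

63.72

On A1, F sits at bearing -90° from H; a 53° counterclockwise sweep puts B at bearing -37°, so B = H + 13.8·(cos -37°, sin -37°) = (42.22, 5.495). Tangency of A1 to BR means the radius HB is perpendicular to BR, so BR runs along (−sin -37°, cos -37°); with |BR| = 26.2, R = (57.99, 26.42). Then |WR| = |R − W| = 63.72.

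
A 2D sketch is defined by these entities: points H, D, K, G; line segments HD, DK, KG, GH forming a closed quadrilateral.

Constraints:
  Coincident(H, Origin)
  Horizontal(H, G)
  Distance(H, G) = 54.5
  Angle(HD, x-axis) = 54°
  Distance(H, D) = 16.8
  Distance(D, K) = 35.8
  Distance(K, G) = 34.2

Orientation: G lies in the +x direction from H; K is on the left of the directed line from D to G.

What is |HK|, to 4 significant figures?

51.59

Checks: |DK| = 35.80 ✓; |KG| = 34.20 ✓.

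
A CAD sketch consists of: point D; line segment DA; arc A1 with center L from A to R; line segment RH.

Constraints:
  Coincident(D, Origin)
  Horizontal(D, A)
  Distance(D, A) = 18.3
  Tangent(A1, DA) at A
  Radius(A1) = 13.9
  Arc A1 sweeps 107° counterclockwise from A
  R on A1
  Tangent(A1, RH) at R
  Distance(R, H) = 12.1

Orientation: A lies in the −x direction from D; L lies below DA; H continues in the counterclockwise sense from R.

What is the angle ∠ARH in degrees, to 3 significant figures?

127°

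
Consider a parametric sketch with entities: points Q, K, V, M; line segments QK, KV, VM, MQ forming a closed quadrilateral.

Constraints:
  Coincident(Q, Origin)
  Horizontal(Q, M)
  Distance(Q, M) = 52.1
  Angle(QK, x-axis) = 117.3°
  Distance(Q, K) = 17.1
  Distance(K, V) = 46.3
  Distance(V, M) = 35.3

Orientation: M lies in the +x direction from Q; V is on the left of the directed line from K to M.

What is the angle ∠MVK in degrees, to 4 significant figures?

97.63°

Q is at the origin; QM is horizontal with |QM| = 52.1 and M in +x, so M = (52.1, 0). QK runs at 117.3° with |QK| = 17.1, so K = (-7.843, 15.20). V is determined by |KV| = 46.3 and |VM| = 35.3 together: it lies at the intersection of circle(K, 46.3) and circle(M, 35.3). With |KM| = 61.84, the foot of the radical line on KM is 38.18 from K and the perpendicular offset is √(46.3² − 38.18²) = 26.20. Taking the left-of-KM solution: V = (35.60, 31.21).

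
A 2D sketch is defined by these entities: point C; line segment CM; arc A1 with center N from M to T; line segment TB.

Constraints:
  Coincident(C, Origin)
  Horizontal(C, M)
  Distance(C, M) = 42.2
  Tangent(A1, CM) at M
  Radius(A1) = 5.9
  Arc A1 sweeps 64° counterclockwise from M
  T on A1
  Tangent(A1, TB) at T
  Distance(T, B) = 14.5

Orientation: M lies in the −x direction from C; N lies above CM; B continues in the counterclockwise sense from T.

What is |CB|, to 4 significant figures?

34.64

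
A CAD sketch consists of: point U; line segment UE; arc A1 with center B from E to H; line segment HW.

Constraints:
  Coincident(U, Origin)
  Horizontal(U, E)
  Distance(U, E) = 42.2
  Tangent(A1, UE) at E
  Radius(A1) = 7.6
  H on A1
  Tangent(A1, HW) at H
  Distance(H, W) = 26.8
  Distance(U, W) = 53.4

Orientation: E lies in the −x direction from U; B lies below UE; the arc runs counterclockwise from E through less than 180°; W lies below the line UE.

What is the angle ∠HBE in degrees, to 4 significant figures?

110.3°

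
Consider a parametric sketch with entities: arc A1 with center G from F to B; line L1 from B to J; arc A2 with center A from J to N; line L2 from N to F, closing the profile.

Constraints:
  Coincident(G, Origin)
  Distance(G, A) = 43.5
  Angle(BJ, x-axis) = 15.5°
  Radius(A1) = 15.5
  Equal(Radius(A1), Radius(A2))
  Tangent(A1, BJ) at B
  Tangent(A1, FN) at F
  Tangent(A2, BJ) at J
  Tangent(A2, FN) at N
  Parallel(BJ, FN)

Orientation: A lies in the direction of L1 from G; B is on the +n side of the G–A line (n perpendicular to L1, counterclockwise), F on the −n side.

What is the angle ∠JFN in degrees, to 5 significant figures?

35.475°

The slot axis is L1's direction at 15.5°, so u = (cos 15.5°, sin 15.5°) = (0.96363, 0.26724) and n = (−sin 15.5°, cos 15.5°) = (-0.26724, 0.96363). G is at the origin and A lies 43.5 along u from G, so A = 43.5·u = (41.918, 11.625). Tangency of A1 to both parallel lines with radius 15.5 puts B and F at G ± 15.5·n: B = (-4.1422, 14.936), F = (4.1422, -14.936). Equal radii place J and N the same way about A: J = A + 15.5·n = (37.776, 26.561), N = A − 15.5·n = (46.060, -3.3114). Then cos ∠JFN = FJ·FN / (|FJ||FN|), giving 35.475°.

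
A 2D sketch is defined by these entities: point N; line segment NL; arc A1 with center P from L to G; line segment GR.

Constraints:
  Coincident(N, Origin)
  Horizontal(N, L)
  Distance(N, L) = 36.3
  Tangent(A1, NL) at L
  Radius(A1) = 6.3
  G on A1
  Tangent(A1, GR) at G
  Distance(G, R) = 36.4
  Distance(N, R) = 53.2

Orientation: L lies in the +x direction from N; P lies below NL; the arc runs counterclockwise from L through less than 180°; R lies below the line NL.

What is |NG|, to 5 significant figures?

30.711

Checks: |PL| = 6.300 ✓; |PG| = 6.300 ✓; ∠(PG, GR) = 90.00° ✓; |GR| = 36.40 ✓; |NR| = 53.20 ✓.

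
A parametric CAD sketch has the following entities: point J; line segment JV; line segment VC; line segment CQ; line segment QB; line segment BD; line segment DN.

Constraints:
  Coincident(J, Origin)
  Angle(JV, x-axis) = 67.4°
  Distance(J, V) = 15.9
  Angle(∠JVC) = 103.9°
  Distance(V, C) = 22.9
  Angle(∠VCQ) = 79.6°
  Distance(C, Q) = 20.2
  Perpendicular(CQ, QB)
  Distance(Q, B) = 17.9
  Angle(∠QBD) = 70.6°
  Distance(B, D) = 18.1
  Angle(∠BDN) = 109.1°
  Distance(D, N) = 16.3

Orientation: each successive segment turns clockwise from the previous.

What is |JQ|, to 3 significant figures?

23.5

∠JVC = 103.9° gives VC at -8.70° from the x-axis; with |VC| = 22.9, C = (28.7, 11.2). ∠VCQ = 79.6° gives CQ at -109° from the x-axis; with |CQ| = 20.2, Q = (22.1, -7.87). Then |JQ| = |Q − J| = 23.5.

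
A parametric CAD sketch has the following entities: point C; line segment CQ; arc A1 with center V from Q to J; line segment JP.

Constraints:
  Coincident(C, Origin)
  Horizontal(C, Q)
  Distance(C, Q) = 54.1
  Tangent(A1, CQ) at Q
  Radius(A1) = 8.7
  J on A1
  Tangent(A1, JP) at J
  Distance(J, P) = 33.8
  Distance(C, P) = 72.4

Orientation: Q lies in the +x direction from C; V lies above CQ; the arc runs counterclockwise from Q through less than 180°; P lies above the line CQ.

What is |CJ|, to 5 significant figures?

63.494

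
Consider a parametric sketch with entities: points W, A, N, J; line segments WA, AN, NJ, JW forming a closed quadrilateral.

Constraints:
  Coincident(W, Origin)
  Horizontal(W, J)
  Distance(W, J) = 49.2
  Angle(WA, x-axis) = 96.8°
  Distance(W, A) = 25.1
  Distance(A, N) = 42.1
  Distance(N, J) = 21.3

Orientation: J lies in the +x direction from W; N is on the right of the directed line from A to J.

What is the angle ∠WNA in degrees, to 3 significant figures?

35.4°

W is at the origin; WJ is horizontal with |WJ| = 49.2 and J in +x, so J = (49.2, 0). WA runs at 96.8° with |WA| = 25.1, so A = (-2.97, 24.9). N is determined by |AN| = 42.1 and |NJ| = 21.3 together: it lies at the intersection of circle(A, 42.1) and circle(J, 21.3). With |AJ| = 57.8, the foot of the radical line on AJ is 40.3 from A and the perpendicular offset is √(42.1² − 40.3²) = 12.1. Taking the right-of-AJ solution: N = (28.2, -3.40).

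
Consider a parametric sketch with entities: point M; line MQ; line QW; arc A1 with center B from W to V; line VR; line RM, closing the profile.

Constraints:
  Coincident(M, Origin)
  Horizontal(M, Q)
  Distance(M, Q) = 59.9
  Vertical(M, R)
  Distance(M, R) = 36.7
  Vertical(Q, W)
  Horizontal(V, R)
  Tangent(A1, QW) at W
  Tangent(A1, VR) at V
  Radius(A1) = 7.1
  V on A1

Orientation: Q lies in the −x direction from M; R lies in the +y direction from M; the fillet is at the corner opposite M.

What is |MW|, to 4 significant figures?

66.81

M is at the origin; M and Q share the same y with |MQ| = 59.9 and Q on the −x side, so Q = (-59.90, 0.000). M and R share the same x with |MR| = 36.7 and R on the +y side, so R = (0.000, 36.70). The virtual corner opposite M is at (-59.90, 36.70). A1 meets QW tangentially, so BW is at right angles to QW and since A1 is tangent to VR there, BV ⟂ VR, with radius 7.1, so the center B sits 7.1 in from both sides at B = (-52.80, 29.60). That places the tangent points at W = (-59.90, 29.60) on QW and V = (-52.80, 36.70) on VR. Then |MW| = |W − M| = 66.81.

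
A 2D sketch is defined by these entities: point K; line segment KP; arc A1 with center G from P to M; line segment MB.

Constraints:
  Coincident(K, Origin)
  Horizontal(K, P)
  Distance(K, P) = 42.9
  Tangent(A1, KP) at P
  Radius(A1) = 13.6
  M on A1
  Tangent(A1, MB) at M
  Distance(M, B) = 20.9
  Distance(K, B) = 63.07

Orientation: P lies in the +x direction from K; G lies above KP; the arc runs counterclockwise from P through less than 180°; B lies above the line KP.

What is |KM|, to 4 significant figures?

58.59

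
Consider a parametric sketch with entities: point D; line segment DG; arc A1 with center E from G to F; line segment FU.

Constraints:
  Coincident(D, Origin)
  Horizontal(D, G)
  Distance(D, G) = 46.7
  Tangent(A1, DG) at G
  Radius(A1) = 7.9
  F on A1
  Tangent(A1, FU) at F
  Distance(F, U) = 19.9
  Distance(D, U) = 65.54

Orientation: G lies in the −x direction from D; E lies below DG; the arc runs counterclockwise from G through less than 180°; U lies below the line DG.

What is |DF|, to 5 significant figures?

54.340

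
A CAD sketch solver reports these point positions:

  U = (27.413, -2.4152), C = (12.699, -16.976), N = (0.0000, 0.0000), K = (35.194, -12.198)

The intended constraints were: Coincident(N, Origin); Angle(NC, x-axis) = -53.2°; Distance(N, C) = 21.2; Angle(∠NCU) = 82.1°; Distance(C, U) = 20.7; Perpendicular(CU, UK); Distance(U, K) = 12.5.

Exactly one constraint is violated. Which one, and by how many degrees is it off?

Perpendicular(CU, UK) — off by 6.20°.

N = (0.00, 0.00) ✓; NC at -53.20° ✓; |NC| = 21.20 ✓; ∠NCU = 82.10° ✓; |CU| = 20.70 ✓; ∠(CU, UK) = 96.20° ✗; |UK| = 12.50 ✓.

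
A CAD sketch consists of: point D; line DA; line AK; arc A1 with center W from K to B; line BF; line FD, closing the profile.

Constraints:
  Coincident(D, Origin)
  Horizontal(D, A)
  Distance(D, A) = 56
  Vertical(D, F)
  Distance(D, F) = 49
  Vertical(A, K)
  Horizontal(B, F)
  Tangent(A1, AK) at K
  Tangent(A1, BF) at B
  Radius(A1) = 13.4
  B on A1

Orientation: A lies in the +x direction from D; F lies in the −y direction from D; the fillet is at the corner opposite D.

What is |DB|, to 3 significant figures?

64.9

The virtual corner opposite D is at (56.0, -49.0). The tangent condition forces WK to be normal to AK and tangency of A1 to BF means the radius WB is perpendicular to BF, with radius 13.4, so the center W sits 13.4 in from both sides at W = (42.6, -35.6). That places the tangent points at K = (56.0, -35.6) on AK and B = (42.6, -49.0) on BF. Then |DB| = |B − D| = 64.9.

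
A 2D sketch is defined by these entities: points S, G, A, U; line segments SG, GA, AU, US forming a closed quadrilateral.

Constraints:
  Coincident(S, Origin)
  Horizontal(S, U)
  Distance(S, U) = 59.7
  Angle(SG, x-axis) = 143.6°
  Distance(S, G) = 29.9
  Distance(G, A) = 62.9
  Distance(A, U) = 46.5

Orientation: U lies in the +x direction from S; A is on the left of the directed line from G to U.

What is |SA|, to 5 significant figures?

52.688

Checks: SG at 143.6° ✓; |GA| = 62.90 ✓; |AU| = 46.50 ✓.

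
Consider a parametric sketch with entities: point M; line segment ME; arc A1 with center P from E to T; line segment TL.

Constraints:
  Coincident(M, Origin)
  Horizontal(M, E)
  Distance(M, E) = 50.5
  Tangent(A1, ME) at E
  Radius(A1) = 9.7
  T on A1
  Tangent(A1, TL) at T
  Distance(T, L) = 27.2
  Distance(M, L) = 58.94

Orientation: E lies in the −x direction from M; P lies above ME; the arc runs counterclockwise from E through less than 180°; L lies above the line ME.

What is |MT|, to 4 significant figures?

42.41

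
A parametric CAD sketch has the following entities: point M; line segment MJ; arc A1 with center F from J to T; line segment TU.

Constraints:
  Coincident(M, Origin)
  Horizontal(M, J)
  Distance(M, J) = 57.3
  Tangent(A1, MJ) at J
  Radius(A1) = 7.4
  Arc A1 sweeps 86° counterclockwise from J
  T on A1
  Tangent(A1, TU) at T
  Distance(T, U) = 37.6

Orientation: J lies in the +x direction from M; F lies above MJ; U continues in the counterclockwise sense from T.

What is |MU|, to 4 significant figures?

80.63

M is at the origin; MJ is horizontal with |MJ| = 57.3 and J on the +x side, so J = (57.30, 0.000). Tangency of A1 to MJ means the radius FJ is perpendicular to MJ, so F = J + (0, 7.4) = (57.30, 7.400). On A1, J sits at bearing -90° from F; an 86° counterclockwise sweep puts T at bearing -4°, so T = F + 7.4·(cos -4°, sin -4°) = (64.68, 6.884). A1 meets TU tangentially, so FT is at right angles to TU, so TU runs along (−sin -4°, cos -4°); with |TU| = 37.6, U = (67.30, 44.39). Then |MU| = |U − M| = 80.63.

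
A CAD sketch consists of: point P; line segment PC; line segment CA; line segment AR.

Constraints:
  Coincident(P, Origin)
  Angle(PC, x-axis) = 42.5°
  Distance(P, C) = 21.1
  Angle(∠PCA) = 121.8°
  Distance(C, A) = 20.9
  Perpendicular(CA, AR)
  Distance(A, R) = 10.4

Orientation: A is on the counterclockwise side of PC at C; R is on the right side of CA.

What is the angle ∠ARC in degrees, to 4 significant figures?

63.54°

P is at the origin; PC runs at 42.5° with length 21.1, so C = 21.1·(cos 42.5°, sin 42.5°) = (15.56, 14.25). ∠PCA = 121.8°, so CA runs at 42.5° + (180° − 121.8°) = 100.7° from the x-axis; with |CA| = 20.9, A = C + 20.9·(cos 100.7°, sin 100.7°) = (11.68, 34.79). CA is perpendicular to AR; with |AR| = 10.4 on the right of CA, R = A + 10.4·(0.9826, 0.1857) = (21.90, 36.72). Then cos ∠ARC = RA·RC / (|RA||RC|), giving 63.54°.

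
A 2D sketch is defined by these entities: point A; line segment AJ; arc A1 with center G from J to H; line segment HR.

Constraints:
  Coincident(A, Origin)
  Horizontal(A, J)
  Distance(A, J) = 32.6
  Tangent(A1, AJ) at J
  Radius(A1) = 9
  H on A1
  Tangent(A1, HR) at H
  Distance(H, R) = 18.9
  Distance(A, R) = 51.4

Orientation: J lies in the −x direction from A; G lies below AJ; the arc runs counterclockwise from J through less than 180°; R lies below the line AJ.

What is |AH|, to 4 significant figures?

42.25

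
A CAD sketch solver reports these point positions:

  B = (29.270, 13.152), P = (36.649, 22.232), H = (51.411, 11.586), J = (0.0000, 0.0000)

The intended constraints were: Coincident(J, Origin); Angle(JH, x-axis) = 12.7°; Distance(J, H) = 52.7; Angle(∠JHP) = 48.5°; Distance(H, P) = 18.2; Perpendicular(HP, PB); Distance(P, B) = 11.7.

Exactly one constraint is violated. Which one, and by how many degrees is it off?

Perpendicular(HP, PB) — off by 3.30°.

J = (0.00, 0.00) ✓; JH at 12.70° ✓; |JH| = 52.70 ✓; ∠JHP = 48.50° ✓; |HP| = 18.20 ✓; ∠(HP, PB) = 86.70° ✗; |PB| = 11.70 ✓.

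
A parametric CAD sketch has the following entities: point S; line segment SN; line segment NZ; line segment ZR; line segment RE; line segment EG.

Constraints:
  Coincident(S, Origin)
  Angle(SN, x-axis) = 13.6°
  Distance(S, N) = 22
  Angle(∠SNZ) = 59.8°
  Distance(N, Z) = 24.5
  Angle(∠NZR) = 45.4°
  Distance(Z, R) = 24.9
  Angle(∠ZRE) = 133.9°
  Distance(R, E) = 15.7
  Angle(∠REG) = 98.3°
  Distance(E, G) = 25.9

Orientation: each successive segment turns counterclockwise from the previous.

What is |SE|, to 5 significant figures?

19.804

∠NZR = 45.4° gives ZR at -91.600° from the x-axis; with |ZR| = 24.9, R = (3.7304, -2.0340). ∠ZRE = 133.9° gives RE at -45.500° from the x-axis; with |RE| = 15.7, E = (14.735, -13.232). Then |SE| = |E − S| = 19.804.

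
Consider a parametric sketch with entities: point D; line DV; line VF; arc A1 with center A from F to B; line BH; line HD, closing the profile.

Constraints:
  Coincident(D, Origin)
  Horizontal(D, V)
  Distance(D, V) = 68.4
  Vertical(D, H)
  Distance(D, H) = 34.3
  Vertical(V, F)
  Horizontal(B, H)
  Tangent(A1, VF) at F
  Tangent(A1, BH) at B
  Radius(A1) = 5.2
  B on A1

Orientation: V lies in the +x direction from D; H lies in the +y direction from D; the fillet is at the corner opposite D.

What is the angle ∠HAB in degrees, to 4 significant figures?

85.30°

D is at the origin; DV is horizontal with |DV| = 68.4 and V on the +x side, so V = (68.40, 0.000). DH is vertical with |DH| = 34.3 and H on the +y side, so H = (0.000, 34.30). The virtual corner opposite D is at (68.40, 34.30). A1 meets VF tangentially, so AF is at right angles to VF and since A1 is tangent to BH there, AB ⟂ BH, with radius 5.2, so the center A sits 5.2 in from both sides at A = (63.20, 29.10). That places the tangent points at F = (68.40, 29.10) on VF and B = (63.20, 34.30) on BH. Then cos ∠HAB = AH·AB / (|AH||AB|), giving 85.30°.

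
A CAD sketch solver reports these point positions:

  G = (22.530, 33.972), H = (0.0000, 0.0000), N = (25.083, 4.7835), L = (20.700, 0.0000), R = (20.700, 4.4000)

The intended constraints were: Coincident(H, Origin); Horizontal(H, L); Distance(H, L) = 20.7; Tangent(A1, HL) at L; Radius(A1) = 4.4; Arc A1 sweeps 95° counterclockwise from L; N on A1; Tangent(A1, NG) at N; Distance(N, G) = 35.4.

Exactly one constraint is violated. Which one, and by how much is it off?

Distance(N, G) = 35.4 — off by 6.10.

H = (0.00, 0.00) ✓; H.y = 0.00, L.y = 0.00 ✓; |HL| = 20.70 ✓; ∠(RL, LH) = 90.00° ✓; |RL| = 4.400 ✓; bearing(R→N) − bearing(R→L) = 95.00° ✓; |RN| = 4.400 ✓; ∠(RN, NG) = 90.00° ✓; |NG| = 29.30 ✗.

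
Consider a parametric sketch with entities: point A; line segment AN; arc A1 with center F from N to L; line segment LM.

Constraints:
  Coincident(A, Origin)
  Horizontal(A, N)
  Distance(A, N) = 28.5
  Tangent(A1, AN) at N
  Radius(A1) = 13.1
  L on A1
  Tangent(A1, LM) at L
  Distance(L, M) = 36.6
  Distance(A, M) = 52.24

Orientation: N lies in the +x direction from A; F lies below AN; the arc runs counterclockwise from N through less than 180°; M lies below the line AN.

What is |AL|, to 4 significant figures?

20.29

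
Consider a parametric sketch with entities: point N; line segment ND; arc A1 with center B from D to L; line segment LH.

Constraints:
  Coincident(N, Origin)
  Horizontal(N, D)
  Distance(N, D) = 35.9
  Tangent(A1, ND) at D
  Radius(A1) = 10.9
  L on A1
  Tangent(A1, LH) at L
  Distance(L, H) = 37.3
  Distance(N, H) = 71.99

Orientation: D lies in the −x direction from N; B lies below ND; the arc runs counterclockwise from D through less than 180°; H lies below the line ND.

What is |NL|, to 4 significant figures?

46.89

Checks: N.y = 0.00, D.y = 0.00 ✓; |BL| = 10.90 ✓; ∠(BL, LH) = 90.00° ✓; |LH| = 37.30 ✓; |NH| = 71.99 ✓.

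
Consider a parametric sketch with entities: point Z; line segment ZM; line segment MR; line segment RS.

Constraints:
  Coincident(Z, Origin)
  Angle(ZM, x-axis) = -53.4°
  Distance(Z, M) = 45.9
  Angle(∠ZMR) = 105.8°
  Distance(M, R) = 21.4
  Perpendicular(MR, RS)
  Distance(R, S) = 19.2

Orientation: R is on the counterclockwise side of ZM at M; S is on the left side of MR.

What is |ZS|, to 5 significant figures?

42.099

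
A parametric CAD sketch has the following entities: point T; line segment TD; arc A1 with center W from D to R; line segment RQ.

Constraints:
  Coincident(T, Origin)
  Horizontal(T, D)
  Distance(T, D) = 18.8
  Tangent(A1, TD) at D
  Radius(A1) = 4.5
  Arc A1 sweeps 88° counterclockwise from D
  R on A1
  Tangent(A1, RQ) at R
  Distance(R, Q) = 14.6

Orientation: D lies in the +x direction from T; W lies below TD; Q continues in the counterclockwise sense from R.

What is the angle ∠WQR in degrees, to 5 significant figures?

17.130°

T is at the origin; T and D share the same y with |TD| = 18.8 and D on the +x side, so D = (18.800, 0.0000). The tangent condition forces WD to be normal to TD, so W = D + (0, -4.5) = (18.800, -4.5000). On A1, D sits at bearing 90° from W; an 88° counterclockwise sweep puts R at bearing 178°, so R = W + 4.5·(cos 178°, sin 178°) = (14.303, -4.3430). The tangent condition forces WR to be normal to RQ, so RQ runs along (−sin 178°, cos 178°); with |RQ| = 14.6, Q = (13.793, -18.934). Then cos ∠WQR = QW·QR / (|QW||QR|), giving 17.130°.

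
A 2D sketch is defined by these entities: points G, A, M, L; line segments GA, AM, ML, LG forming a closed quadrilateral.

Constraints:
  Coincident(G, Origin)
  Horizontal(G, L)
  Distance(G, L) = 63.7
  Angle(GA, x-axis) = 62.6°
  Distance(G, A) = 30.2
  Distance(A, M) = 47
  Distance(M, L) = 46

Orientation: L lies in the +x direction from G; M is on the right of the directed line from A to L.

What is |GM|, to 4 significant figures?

29.41

G is at the origin; G and L share the same y with |GL| = 63.7 and L in +x, so L = (63.7, 0). GA runs at 62.6° with |GA| = 30.2, so A = (13.90, 26.81). M is determined by |AM| = 47.0 and |ML| = 46.0 together: it lies at the intersection of circle(A, 47.0) and circle(L, 46.0). With |AL| = 56.56, the foot of the radical line on AL is 29.10 from A and the perpendicular offset is √(47.0² − 29.10²) = 36.91. Taking the right-of-AL solution: M = (22.03, -19.48).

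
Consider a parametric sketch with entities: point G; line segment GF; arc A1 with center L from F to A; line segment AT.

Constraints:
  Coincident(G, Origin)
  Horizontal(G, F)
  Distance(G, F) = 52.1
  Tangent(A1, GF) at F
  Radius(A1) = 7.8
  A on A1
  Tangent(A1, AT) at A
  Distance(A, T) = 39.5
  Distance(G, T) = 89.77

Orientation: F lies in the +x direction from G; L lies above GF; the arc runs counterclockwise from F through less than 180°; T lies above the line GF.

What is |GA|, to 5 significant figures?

58.141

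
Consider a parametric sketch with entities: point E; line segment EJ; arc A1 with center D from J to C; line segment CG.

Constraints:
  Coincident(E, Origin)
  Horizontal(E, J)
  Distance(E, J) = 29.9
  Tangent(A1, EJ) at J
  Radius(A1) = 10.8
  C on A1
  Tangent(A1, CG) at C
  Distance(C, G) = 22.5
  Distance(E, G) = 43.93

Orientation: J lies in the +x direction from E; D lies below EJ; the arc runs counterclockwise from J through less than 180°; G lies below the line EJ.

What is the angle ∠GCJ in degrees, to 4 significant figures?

126.7°

Checks: E = (0.00, 0.00) ✓; |DC| = 10.80 ✓; ∠(DC, CG) = 90.00° ✓; |CG| = 22.50 ✓; |EG| = 43.93 ✓.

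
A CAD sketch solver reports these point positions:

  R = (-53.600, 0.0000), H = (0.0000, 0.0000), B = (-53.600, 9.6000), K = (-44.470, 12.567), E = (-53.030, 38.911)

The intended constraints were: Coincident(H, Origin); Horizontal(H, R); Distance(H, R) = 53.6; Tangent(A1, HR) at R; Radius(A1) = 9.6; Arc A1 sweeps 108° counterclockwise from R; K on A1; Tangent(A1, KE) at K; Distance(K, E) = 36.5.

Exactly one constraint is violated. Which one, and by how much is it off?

Distance(K, E) = 36.5 — off by 8.80.

H = (0.00, 0.00) ✓; H.y = 0.00, R.y = 0.00 ✓; |HR| = 53.60 ✓; ∠(BR, RH) = 90.00° ✓; |BR| = 9.600 ✓; bearing(B→K) − bearing(B→R) = 108.0° ✓; |BK| = 9.600 ✓; ∠(BK, KE) = 90.00° ✓; |KE| = 27.70 ✗.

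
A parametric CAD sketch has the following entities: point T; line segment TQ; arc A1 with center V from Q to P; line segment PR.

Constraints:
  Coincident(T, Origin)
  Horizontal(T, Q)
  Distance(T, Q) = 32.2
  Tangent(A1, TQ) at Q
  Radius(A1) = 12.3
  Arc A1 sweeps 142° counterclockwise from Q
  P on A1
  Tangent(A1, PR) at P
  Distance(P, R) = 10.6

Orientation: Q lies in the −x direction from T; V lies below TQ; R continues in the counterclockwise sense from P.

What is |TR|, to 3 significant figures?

42.4

On A1, Q sits at bearing 90° from V; a 142° counterclockwise sweep puts P at bearing 232°, so P = V + 12.3·(cos 232°, sin 232°) = (-39.8, -22.0). A1 meets PR tangentially, so VP is at right angles to PR, so PR runs along (−sin 232°, cos 232°); with |PR| = 10.6, R = (-31.4, -28.5). Then |TR| = |R − T| = 42.4.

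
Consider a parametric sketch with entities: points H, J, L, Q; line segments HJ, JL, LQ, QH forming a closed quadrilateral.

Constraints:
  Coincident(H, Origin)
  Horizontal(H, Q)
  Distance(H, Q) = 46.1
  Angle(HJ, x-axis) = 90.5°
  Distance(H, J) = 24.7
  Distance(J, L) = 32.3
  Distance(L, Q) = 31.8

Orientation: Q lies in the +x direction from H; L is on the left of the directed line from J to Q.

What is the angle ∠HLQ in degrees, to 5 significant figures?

74.843°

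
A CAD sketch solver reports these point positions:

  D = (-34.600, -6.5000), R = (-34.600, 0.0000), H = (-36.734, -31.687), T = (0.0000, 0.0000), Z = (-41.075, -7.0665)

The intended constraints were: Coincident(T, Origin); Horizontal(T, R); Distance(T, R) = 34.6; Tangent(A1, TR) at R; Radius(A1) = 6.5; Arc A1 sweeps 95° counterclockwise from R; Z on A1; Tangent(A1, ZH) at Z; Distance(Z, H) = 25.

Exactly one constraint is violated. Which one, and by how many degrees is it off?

Tangent(A1, ZH) at Z — off by 5.00°.

T = (0.00, 0.00) ✓; T.y = 0.00, R.y = 0.00 ✓; |TR| = 34.60 ✓; ∠(DR, RT) = 90.00° ✓; |DR| = 6.500 ✓; bearing(D→Z) − bearing(D→R) = 95.00° ✓; |DZ| = 6.500 ✓; ∠(DZ, ZH) = 85.00° ✗; |ZH| = 25.00 ✓.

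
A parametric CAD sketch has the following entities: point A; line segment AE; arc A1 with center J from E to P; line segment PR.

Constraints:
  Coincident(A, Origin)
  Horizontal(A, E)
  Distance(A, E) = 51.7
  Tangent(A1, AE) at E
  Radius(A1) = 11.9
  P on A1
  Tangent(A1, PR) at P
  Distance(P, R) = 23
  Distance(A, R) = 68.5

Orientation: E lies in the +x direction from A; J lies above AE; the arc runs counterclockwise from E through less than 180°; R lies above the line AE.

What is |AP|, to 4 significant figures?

64.95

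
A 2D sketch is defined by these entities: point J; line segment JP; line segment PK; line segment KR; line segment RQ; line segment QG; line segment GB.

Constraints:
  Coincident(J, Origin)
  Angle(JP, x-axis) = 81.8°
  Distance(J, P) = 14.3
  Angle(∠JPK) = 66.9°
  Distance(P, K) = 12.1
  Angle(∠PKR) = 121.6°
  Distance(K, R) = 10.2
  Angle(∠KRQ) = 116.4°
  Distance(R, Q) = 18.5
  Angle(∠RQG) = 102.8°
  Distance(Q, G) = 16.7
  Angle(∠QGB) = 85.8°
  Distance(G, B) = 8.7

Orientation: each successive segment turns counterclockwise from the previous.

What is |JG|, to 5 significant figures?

14.888

J is at the origin; JP runs at 81.8° with length 14.3, so P = (2.0396, 14.154). ∠JPK = 66.9° gives PK at -165.10° from the x-axis; with |PK| = 12.1, K = (-9.6536, 11.042). ∠PKR = 121.6° gives KR at -106.70° from the x-axis; with |KR| = 10.2, R = (-12.585, 1.2727). ∠KRQ = 116.4° gives RQ at -43.100° from the x-axis; with |RQ| = 18.5, Q = (0.92337, -11.368). ∠RQG = 102.8° gives QG at 34.100° from the x-axis; with |QG| = 16.7, G = (14.752, -2.0052). Then |JG| = |G − J| = 14.888.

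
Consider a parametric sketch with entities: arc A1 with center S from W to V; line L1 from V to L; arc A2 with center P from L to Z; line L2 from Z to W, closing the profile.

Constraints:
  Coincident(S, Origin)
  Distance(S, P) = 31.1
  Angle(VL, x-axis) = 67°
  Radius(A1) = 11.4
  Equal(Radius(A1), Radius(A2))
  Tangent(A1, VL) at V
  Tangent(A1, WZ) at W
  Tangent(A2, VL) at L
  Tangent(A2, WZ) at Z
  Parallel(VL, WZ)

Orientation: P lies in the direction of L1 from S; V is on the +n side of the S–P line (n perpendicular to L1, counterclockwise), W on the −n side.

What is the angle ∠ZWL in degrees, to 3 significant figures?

36.2°

The slot axis is L1's direction at 67.0°, so u = (cos 67.0°, sin 67.0°) = (0.391, 0.921) and n = (−sin 67.0°, cos 67.0°) = (-0.921, 0.391). S is at the origin and P lies 31.1 along u from S, so P = 31.1·u = (12.2, 28.6). Tangency of A1 to both parallel lines with radius 11.4 puts V and W at S ± 11.4·n: V = (-10.5, 4.45), W = (10.5, -4.45). Equal radii place L and Z the same way about P: L = P + 11.4·n = (1.66, 33.1), Z = P − 11.4·n = (22.6, 24.2). Then cos ∠ZWL = WZ·WL / (|WZ||WL|), giving 36.2°.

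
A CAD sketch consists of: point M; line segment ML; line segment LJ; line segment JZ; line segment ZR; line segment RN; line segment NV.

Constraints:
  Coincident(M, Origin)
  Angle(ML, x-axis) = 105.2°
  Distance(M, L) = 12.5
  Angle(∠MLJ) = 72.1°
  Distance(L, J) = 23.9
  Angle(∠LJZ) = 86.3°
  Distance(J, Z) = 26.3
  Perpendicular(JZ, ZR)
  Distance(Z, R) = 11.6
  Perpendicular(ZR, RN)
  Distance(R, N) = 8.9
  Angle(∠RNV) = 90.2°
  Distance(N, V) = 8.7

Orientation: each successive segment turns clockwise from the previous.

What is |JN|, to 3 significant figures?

20.9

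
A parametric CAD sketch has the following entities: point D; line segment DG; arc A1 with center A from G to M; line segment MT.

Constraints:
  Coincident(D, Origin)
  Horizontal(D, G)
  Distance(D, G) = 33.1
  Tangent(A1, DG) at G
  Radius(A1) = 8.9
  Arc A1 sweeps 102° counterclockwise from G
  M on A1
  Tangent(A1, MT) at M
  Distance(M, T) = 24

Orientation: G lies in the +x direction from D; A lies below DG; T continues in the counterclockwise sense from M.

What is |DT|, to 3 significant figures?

45.1

D is at the origin; DG is horizontal with |DG| = 33.1 and G on the +x side, so G = (33.1, 0.00). A1 meets DG tangentially, so AG is at right angles to DG, so A = G + (0, -8.9) = (33.1, -8.90). On A1, G sits at bearing 90° from A; a 102° counterclockwise sweep puts M at bearing 192°, so M = A + 8.9·(cos 192°, sin 192°) = (24.4, -10.8). A1 meets MT tangentially, so AM is at right angles to MT, so MT runs along (−sin 192°, cos 192°); with |MT| = 24.0, T = (29.4, -34.2). Then |DT| = |T − D| = 45.1.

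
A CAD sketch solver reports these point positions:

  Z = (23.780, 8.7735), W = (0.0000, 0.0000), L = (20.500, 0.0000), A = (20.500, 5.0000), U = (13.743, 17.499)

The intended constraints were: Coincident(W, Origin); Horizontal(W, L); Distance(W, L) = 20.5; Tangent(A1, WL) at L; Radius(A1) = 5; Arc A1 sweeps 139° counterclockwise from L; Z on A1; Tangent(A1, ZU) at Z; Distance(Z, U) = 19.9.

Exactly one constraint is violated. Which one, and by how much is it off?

Distance(Z, U) = 19.9 — off by 6.60.

W = (0.00, 0.00) ✓; W.y = 0.00, L.y = 0.00 ✓; |WL| = 20.50 ✓; ∠(AL, LW) = 90.00° ✓; |AL| = 5.000 ✓; bearing(A→Z) − bearing(A→L) = 139.0° ✓; |AZ| = 5.000 ✓; ∠(AZ, ZU) = 90.00° ✓; |ZU| = 13.30 ✗.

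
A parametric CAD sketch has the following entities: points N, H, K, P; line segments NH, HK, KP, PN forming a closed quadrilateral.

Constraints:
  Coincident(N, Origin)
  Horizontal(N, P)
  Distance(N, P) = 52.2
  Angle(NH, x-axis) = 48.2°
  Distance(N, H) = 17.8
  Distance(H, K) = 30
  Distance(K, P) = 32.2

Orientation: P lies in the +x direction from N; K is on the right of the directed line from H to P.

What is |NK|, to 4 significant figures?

27.49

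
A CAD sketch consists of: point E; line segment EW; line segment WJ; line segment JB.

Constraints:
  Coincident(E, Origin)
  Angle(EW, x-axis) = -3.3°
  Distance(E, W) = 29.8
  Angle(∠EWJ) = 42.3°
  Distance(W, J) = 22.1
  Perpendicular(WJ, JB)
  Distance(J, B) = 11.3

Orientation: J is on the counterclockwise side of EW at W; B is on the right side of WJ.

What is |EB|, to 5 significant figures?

31.356

E is at the origin; EW runs at -3.3° with length 29.8, so W = 29.8·(cos -3.3°, sin -3.3°) = (29.751, -1.7154). ∠EWJ = 42.3°, so WJ runs at -3.3° + (180° − 42.3°) = 134.40° from the x-axis; with |WJ| = 22.1, J = W + 22.1·(cos 134.40°, sin 134.40°) = (14.288, 14.074). The perpendicularity gives JB at right angles to WJ; with |JB| = 11.3 on the right of WJ, B = J + 11.3·(0.71447, 0.69966) = (22.362, 21.981). Then |EB| = |B − E| = 31.356.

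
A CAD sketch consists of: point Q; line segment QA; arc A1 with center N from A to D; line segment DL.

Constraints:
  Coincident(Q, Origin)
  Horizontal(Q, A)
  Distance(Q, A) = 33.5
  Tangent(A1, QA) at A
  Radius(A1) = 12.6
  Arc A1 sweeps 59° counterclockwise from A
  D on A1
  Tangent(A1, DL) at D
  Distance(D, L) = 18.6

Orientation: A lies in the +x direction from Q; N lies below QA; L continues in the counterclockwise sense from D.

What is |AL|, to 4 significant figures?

30.03

Q is at the origin; QA is horizontal with |QA| = 33.5 and A on the +x side, so A = (33.50, 0.000). Tangency of A1 to QA means the radius NA is perpendicular to QA, so N = A + (0, -12.6) = (33.50, -12.60). On A1, A sits at bearing 90° from N; a 59° counterclockwise sweep puts D at bearing 149°, so D = N + 12.6·(cos 149°, sin 149°) = (22.70, -6.111). Since A1 is tangent to DL there, ND ⟂ DL, so DL runs along (−sin 149°, cos 149°); with |DL| = 18.6, L = (13.12, -22.05). Then |AL| = |L − A| = 30.03.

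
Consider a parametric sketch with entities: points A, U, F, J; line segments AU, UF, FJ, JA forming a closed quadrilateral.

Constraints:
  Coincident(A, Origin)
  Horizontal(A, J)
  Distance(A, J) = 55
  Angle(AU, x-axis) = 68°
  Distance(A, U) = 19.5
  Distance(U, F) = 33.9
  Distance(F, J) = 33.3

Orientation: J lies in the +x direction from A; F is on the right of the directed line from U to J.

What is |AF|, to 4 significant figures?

26.43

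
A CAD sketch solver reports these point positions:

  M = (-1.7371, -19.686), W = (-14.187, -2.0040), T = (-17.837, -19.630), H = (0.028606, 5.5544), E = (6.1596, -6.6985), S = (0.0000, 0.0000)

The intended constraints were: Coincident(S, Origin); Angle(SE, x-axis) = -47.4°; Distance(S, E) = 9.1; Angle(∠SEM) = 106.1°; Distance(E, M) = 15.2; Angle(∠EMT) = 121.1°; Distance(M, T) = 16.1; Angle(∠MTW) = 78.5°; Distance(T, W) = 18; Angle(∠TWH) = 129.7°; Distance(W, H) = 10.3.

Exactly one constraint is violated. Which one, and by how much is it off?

Distance(W, H) = 10.3 — off by 5.80.

S = (0.00, 0.00) ✓; SE at -47.40° ✓; |SE| = 9.100 ✓; ∠SEM = 106.1° ✓; |EM| = 15.20 ✓; ∠EMT = 121.1° ✓; |MT| = 16.10 ✓; ∠MTW = 78.50° ✓; |TW| = 18.00 ✓; ∠TWH = 129.7° ✓; |WH| = 16.10 ✗.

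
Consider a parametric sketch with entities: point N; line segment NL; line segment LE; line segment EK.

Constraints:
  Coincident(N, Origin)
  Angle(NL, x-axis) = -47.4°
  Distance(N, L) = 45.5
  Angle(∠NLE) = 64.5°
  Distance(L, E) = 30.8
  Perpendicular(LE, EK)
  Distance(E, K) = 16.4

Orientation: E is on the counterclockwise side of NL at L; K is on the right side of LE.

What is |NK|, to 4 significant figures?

58.55

N is at the origin; NL runs at -47.4° with length 45.5, so L = 45.5·(cos -47.4°, sin -47.4°) = (30.80, -33.49). ∠NLE = 64.5°, so LE runs at -47.4° + (180° − 64.5°) = 68.10° from the x-axis; with |LE| = 30.8, E = L + 30.8·(cos 68.10°, sin 68.10°) = (42.29, -4.915). LE ⟂ EK; with |EK| = 16.4 on the right of LE, K = E + 16.4·(0.9278, -0.3730) = (57.50, -11.03). Then |NK| = |K − N| = 58.55.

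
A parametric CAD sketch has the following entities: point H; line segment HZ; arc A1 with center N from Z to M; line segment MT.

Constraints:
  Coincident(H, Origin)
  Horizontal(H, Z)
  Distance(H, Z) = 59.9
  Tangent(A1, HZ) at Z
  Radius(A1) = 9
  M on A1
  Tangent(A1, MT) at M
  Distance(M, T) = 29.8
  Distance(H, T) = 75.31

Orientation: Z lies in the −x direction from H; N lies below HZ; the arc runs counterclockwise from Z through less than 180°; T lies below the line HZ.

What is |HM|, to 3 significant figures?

69.6

H is at the origin; HZ is horizontal with |HZ| = 59.9 and Z on the −x side, so Z = (-59.9, 0.00). Tangency of A1 to HZ means the radius NZ is perpendicular to HZ, so N = Z + (0, -9) = (-59.9, -9.00). Since NM ⟂ MT (tangency), |NT| = √(9.0² + 29.8²) = 31.1 regardless of where M sits on A1. So T lies on both circle(H, 75.31) and circle(N, 31.1); the below-HZ intersection is T = (-63.9, -39.9). M is the foot of the tangent from T: M = (-68.8, -10.5).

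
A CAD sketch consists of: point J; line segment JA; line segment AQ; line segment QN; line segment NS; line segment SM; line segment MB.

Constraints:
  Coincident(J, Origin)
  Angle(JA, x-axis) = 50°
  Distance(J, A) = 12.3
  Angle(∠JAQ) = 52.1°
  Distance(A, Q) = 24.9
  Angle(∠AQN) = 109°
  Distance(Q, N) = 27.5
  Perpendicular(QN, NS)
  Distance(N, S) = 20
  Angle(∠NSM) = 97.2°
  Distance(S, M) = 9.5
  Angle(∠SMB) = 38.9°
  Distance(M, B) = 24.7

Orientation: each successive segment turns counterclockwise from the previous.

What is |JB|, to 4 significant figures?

35.56

J is at the origin; JA runs at 50.0° with length 12.3, so A = (7.906, 9.422). ∠JAQ = 52.1° gives AQ at 177.9° from the x-axis; with |AQ| = 24.9, Q = (-16.98, 10.33). ∠AQN = 109.0° gives QN at -111.1° from the x-axis; with |QN| = 27.5, N = (-26.88, -15.32). The perpendicularity gives NS at right angles to QN, so NS runs at -21.10°; with |NS| = 20.0, S = (-8.218, -22.52). ∠NSM = 97.2° gives SM at 61.70° from the x-axis; with |SM| = 9.5, M = (-3.714, -14.16). ∠SMB = 38.9° gives MB at -157.2° from the x-axis; with |MB| = 24.7, B = (-26.48, -23.73). Then |JB| = |B − J| = 35.56.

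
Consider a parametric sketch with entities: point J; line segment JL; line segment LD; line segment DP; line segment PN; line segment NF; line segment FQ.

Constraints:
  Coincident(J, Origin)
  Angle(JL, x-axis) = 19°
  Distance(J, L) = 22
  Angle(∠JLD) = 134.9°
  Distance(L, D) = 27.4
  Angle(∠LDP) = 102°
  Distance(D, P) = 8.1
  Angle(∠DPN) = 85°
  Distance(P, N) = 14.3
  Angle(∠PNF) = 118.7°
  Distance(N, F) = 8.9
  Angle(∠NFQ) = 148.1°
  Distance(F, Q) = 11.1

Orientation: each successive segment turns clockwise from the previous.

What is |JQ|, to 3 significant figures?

34.4

∠PNF = 118.7° gives NF at 99.6° from the x-axis; with |NF| = 8.9, F = (28.4, 0.707). ∠NFQ = 148.1° gives FQ at 67.7° from the x-axis; with |FQ| = 11.1, Q = (32.6, 11.0). Then |JQ| = |Q − J| = 34.4.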